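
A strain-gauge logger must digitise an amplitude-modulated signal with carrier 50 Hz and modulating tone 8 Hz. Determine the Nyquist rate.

AM sidebands sit at fc ± fm = 42 Hz and 58 Hz.
Highest-frequency component: 58 Hz.
Nyquist rate = 2 × 58 Hz = 116 Hz.

116 Hz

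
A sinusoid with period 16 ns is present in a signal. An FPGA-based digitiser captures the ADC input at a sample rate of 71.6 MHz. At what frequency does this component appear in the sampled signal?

9.1 MHz

T = 16 ns → f = 1/T = 62.5 MHz.
62.5 MHz > fs/2 = 35.8 MHz, folds to fs − 62.5 MHz = 9.1 MHz.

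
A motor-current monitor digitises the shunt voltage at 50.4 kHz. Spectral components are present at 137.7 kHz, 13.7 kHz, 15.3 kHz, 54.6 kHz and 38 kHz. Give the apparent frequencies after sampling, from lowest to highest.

fs/2 = 25.2 kHz.
137.7 kHz mod fs = 36.9 kHz.
36.9 kHz > fs/2 = 25.2 kHz, folds to fs − 36.9 kHz = 13.5 kHz.
13.7 kHz ≤ fs/2 = 25.2 kHz, passes unchanged.
15.3 kHz ≤ fs/2 = 25.2 kHz, passes unchanged.
54.6 kHz mod fs = 4.2 kHz.
4.2 kHz ≤ fs/2 = 25.2 kHz, appears at 4.2 kHz.
38 kHz > fs/2 = 25.2 kHz, folds to fs − 38 kHz = 12.4 kHz.
Distinct values: {4.2 kHz, 12.4 kHz, 13.5 kHz, 13.7 kHz, 15.3 kHz}.

4.2 kHz, 12.4 kHz, 13.5 kHz, 13.7 kHz, 15.3 kHz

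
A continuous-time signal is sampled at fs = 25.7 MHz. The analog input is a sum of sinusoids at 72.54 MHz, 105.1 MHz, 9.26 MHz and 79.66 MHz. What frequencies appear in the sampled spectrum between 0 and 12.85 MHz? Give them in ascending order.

2.3 MHz, 2.56 MHz, 4.56 MHz, 9.26 MHz

fs/2 = 12.85 MHz.
72.54 MHz mod fs = 21.14 MHz.
21.14 MHz > fs/2 = 12.85 MHz, folds to fs − 21.14 MHz = 4.56 MHz.
105.1 MHz mod fs = 2.3 MHz.
2.3 MHz ≤ fs/2 = 12.85 MHz, appears at 2.3 MHz.
9.26 MHz ≤ fs/2 = 12.85 MHz, passes unchanged.
79.66 MHz mod fs = 2.56 MHz.
2.56 MHz ≤ fs/2 = 12.85 MHz, appears at 2.56 MHz.
Distinct values: {2.3 MHz, 2.56 MHz, 4.56 MHz, 9.26 MHz}.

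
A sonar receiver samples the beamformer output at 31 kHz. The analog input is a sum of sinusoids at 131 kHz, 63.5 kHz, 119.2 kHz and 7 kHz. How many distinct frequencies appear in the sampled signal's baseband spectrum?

3

fs/2 = 15.5 kHz.
131 kHz mod fs = 7 kHz.
7 kHz ≤ fs/2 = 15.5 kHz, appears at 7 kHz.
63.5 kHz mod fs = 1.5 kHz.
1.5 kHz ≤ fs/2 = 15.5 kHz, appears at 1.5 kHz.
119.2 kHz mod fs = 26.2 kHz.
26.2 kHz > fs/2 = 15.5 kHz, folds to fs − 26.2 kHz = 4.8 kHz.
7 kHz ≤ fs/2 = 15.5 kHz, passes unchanged.
Distinct values: {1.5 kHz, 4.8 kHz, 7 kHz} → 3.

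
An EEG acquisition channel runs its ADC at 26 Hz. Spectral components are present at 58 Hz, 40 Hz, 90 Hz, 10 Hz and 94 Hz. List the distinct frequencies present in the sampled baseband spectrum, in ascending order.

fs/2 = 13 Hz.
58 Hz mod fs = 6 Hz.
6 Hz ≤ fs/2 = 13 Hz, appears at 6 Hz.
40 Hz mod fs = 14 Hz.
14 Hz > fs/2 = 13 Hz, folds to fs − 14 Hz = 12 Hz.
90 Hz mod fs = 12 Hz.
12 Hz ≤ fs/2 = 13 Hz, appears at 12 Hz.
10 Hz ≤ fs/2 = 13 Hz, passes unchanged.
94 Hz mod fs = 16 Hz.
16 Hz > fs/2 = 13 Hz, folds to fs − 16 Hz = 10 Hz.
Distinct values: {6 Hz, 10 Hz, 12 Hz}.

6 Hz, 10 Hz, 12 Hz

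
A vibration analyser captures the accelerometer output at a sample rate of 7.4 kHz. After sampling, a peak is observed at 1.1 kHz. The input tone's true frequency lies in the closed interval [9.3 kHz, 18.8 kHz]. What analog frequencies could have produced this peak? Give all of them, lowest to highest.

Frequencies that alias to 1.1 kHz are k·fs ± 1.1 kHz for integer k ≥ 0.
k=0: 1.1 kHz.
k=1: 6.3 kHz, 8.5 kHz.
k=2: 13.7 kHz, 15.9 kHz.
k=3: 21.1 kHz, 23.3 kHz.
Within [9.3 kHz, 18.8 kHz]: 13.7 kHz, 15.9 kHz.

13.7 kHz, 15.9 kHz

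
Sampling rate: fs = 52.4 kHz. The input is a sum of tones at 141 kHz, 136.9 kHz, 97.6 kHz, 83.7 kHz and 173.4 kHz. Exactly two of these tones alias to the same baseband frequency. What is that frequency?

16.2 kHz

fs/2 = 26.2 kHz.
141 kHz mod fs = 36.2 kHz.
36.2 kHz > fs/2 = 26.2 kHz, folds to fs − 36.2 kHz = 16.2 kHz.
136.9 kHz mod fs = 32.1 kHz.
32.1 kHz > fs/2 = 26.2 kHz, folds to fs − 32.1 kHz = 20.3 kHz.
97.6 kHz mod fs = 45.2 kHz.
45.2 kHz > fs/2 = 26.2 kHz, folds to fs − 45.2 kHz = 7.2 kHz.
83.7 kHz mod fs = 31.3 kHz.
31.3 kHz > fs/2 = 26.2 kHz, folds to fs − 31.3 kHz = 21.1 kHz.
173.4 kHz mod fs = 16.2 kHz.
16.2 kHz ≤ fs/2 = 26.2 kHz, appears at 16.2 kHz.
141 kHz and 173.4 kHz both map to 16.2 kHz.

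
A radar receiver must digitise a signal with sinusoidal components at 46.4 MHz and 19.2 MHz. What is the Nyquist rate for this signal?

92.8 MHz

Highest-frequency component: 46.4 MHz.
Nyquist rate = 2 × 46.4 MHz = 92.8 MHz.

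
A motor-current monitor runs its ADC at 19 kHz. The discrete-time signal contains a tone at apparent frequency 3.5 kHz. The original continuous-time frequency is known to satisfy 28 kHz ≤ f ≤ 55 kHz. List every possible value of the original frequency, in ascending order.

34.5 kHz, 41.5 kHz, 53.5 kHz

Frequencies that alias to 3.5 kHz are k·fs ± 3.5 kHz for integer k ≥ 0.
k=0: 3.5 kHz.
k=1: 15.5 kHz, 22.5 kHz.
k=2: 34.5 kHz, 41.5 kHz.
k=3: 53.5 kHz, 60.5 kHz.
k=4: 72.5 kHz, 79.5 kHz.
Within [28 kHz, 55 kHz]: 34.5 kHz, 41.5 kHz, 53.5 kHz.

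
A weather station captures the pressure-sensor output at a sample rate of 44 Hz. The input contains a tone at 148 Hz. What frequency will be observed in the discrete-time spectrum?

16 Hz

148 Hz mod fs = 16 Hz.
16 Hz ≤ fs/2 = 22 Hz, appears at 16 Hz.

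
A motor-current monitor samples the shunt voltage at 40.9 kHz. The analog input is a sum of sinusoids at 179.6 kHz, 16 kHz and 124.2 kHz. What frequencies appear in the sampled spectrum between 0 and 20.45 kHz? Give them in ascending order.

1.5 kHz, 16 kHz

fs/2 = 20.45 kHz.
179.6 kHz mod fs = 16 kHz.
16 kHz ≤ fs/2 = 20.45 kHz, appears at 16 kHz.
16 kHz ≤ fs/2 = 20.45 kHz, passes unchanged.
124.2 kHz mod fs = 1.5 kHz.
1.5 kHz ≤ fs/2 = 20.45 kHz, appears at 1.5 kHz.
Distinct values: {1.5 kHz, 16 kHz}.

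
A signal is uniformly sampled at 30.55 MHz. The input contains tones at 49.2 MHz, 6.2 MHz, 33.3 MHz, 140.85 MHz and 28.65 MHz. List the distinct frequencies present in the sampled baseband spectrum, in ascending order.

fs/2 = 15.275 MHz.
49.2 MHz mod fs = 18.65 MHz.
18.65 MHz > fs/2 = 15.275 MHz, folds to fs − 18.65 MHz = 11.9 MHz.
6.2 MHz ≤ fs/2 = 15.275 MHz, passes unchanged.
33.3 MHz mod fs = 2.75 MHz.
2.75 MHz ≤ fs/2 = 15.275 MHz, appears at 2.75 MHz.
140.85 MHz mod fs = 18.65 MHz.
18.65 MHz > fs/2 = 15.275 MHz, folds to fs − 18.65 MHz = 11.9 MHz.
28.65 MHz > fs/2 = 15.275 MHz, folds to fs − 28.65 MHz = 1.9 MHz.
Distinct values: {1.9 MHz, 2.75 MHz, 6.2 MHz, 11.9 MHz}.

1.9 MHz, 2.75 MHz, 6.2 MHz, 11.9 MHz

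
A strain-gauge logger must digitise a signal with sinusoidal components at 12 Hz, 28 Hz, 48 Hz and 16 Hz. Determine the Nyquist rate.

96 Hz

Highest-frequency component: 48 Hz.
Nyquist rate = 2 × 48 Hz = 96 Hz.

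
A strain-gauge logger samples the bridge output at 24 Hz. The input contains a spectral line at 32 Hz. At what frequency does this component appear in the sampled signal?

8 Hz

32 Hz mod fs = 8 Hz.
8 Hz ≤ fs/2 = 12 Hz, appears at 8 Hz.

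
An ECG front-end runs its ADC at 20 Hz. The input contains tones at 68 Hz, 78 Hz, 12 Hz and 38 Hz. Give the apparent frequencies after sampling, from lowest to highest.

fs/2 = 10 Hz.
68 Hz mod fs = 8 Hz.
8 Hz ≤ fs/2 = 10 Hz, appears at 8 Hz.
78 Hz mod fs = 18 Hz.
18 Hz > fs/2 = 10 Hz, folds to fs − 18 Hz = 2 Hz.
12 Hz > fs/2 = 10 Hz, folds to fs − 12 Hz = 8 Hz.
38 Hz mod fs = 18 Hz.
18 Hz > fs/2 = 10 Hz, folds to fs − 18 Hz = 2 Hz.
Distinct values: {2 Hz, 8 Hz}.

2 Hz, 8 Hz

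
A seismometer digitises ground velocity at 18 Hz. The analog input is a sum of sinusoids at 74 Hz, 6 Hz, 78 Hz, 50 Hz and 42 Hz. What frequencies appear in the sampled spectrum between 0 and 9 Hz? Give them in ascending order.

2 Hz, 4 Hz, 6 Hz

fs/2 = 9 Hz.
74 Hz mod fs = 2 Hz.
2 Hz ≤ fs/2 = 9 Hz, appears at 2 Hz.
6 Hz ≤ fs/2 = 9 Hz, passes unchanged.
78 Hz mod fs = 6 Hz.
6 Hz ≤ fs/2 = 9 Hz, appears at 6 Hz.
50 Hz mod fs = 14 Hz.
14 Hz > fs/2 = 9 Hz, folds to fs − 14 Hz = 4 Hz.
42 Hz mod fs = 6 Hz.
6 Hz ≤ fs/2 = 9 Hz, appears at 6 Hz.
Distinct values: {2 Hz, 4 Hz, 6 Hz}.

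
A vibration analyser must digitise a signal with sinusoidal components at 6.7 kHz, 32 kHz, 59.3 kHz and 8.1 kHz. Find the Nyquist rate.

118.6 kHz

Highest-frequency component: 59.3 kHz.
Nyquist rate = 2 × 59.3 kHz = 118.6 kHz.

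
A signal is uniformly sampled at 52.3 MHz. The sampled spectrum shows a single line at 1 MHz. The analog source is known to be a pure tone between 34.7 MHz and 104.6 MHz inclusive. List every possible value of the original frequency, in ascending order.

51.3 MHz, 53.3 MHz, 103.6 MHz

Frequencies that alias to 1 MHz are k·fs ± 1 MHz for integer k ≥ 0.
k=0: 1 MHz.
k=1: 51.3 MHz, 53.3 MHz.
k=2: 103.6 MHz, 105.6 MHz.
k=3: 155.9 MHz, 157.9 MHz.
Within [34.7 MHz, 104.6 MHz]: 51.3 MHz, 53.3 MHz, 103.6 MHz.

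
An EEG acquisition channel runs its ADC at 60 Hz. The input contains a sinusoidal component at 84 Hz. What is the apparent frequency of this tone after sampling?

84 Hz mod fs = 24 Hz.
24 Hz ≤ fs/2 = 30 Hz, appears at 24 Hz.

24 Hz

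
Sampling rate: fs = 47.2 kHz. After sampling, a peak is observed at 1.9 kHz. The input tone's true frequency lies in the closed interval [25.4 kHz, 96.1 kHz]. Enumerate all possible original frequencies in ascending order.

Frequencies that alias to 1.9 kHz are k·fs ± 1.9 kHz for integer k ≥ 0.
k=0: 1.9 kHz.
k=1: 45.3 kHz, 49.1 kHz.
k=2: 92.5 kHz, 96.3 kHz.
k=3: 139.7 kHz, 143.5 kHz.
Within [25.4 kHz, 96.1 kHz]: 45.3 kHz, 49.1 kHz, 92.5 kHz.

45.3 kHz, 49.1 kHz, 92.5 kHz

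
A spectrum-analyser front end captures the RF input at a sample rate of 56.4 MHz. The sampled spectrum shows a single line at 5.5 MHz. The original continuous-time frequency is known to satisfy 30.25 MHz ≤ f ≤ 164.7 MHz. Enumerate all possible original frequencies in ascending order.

Frequencies that alias to 5.5 MHz are k·fs ± 5.5 MHz for integer k ≥ 0.
k=0: 5.5 MHz.
k=1: 50.9 MHz, 61.9 MHz.
k=2: 107.3 MHz, 118.3 MHz.
k=3: 163.7 MHz, 174.7 MHz.
k=4: 220.1 MHz, 231.1 MHz.
Within [30.25 MHz, 164.7 MHz]: 50.9 MHz, 61.9 MHz, 107.3 MHz, 118.3 MHz, 163.7 MHz.

50.9 MHz, 61.9 MHz, 107.3 MHz, 118.3 MHz, 163.7 MHz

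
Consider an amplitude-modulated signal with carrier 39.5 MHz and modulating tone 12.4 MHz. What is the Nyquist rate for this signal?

103.8 MHz

AM sidebands sit at fc ± fm = 27.1 MHz and 51.9 MHz.
Highest-frequency component: 51.9 MHz.
Nyquist rate = 2 × 51.9 MHz = 103.8 MHz.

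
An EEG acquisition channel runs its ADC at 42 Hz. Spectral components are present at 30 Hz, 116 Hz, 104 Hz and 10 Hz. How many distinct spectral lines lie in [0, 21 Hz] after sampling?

fs/2 = 21 Hz.
30 Hz > fs/2 = 21 Hz, folds to fs − 30 Hz = 12 Hz.
116 Hz mod fs = 32 Hz.
32 Hz > fs/2 = 21 Hz, folds to fs − 32 Hz = 10 Hz.
104 Hz mod fs = 20 Hz.
20 Hz ≤ fs/2 = 21 Hz, appears at 20 Hz.
10 Hz ≤ fs/2 = 21 Hz, passes unchanged.
Distinct values: {10 Hz, 12 Hz, 20 Hz} → 3.

3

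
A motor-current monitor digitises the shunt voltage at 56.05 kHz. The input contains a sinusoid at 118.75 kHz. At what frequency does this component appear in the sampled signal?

118.75 kHz mod fs = 6.65 kHz.
6.65 kHz ≤ fs/2 = 28.025 kHz, appears at 6.65 kHz.

6.65 kHz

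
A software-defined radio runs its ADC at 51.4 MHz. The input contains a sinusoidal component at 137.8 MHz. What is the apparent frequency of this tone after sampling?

137.8 MHz mod fs = 35 MHz.
35 MHz > fs/2 = 25.7 MHz, folds to fs − 35 MHz = 16.4 MHz.

16.4 MHz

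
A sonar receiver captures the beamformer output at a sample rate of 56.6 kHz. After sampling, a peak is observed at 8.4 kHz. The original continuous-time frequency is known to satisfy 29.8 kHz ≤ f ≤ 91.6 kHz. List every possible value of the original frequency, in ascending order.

48.2 kHz, 65 kHz

Frequencies that alias to 8.4 kHz are k·fs ± 8.4 kHz for integer k ≥ 0.
k=0: 8.4 kHz.
k=1: 48.2 kHz, 65 kHz.
k=2: 104.8 kHz, 121.6 kHz.
Within [29.8 kHz, 91.6 kHz]: 48.2 kHz, 65 kHz.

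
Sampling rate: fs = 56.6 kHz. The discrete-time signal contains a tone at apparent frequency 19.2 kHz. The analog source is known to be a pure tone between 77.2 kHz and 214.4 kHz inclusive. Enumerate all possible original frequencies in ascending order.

Frequencies that alias to 19.2 kHz are k·fs ± 19.2 kHz for integer k ≥ 0.
k=0: 19.2 kHz.
k=1: 37.4 kHz, 75.8 kHz.
k=2: 94 kHz, 132.4 kHz.
k=3: 150.6 kHz, 189 kHz.
k=4: 207.2 kHz, 245.6 kHz.
k=5: 263.8 kHz, 302.2 kHz.
Within [77.2 kHz, 214.4 kHz]: 94 kHz, 132.4 kHz, 150.6 kHz, 189 kHz, 207.2 kHz.

94 kHz, 132.4 kHz, 150.6 kHz, 189 kHz, 207.2 kHz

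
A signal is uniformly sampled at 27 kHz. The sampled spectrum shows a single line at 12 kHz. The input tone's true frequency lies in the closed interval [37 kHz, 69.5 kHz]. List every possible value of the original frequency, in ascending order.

Frequencies that alias to 12 kHz are k·fs ± 12 kHz for integer k ≥ 0.
k=0: 12 kHz.
k=1: 15 kHz, 39 kHz.
k=2: 42 kHz, 66 kHz.
k=3: 69 kHz, 93 kHz.
k=4: 96 kHz, 120 kHz.
Within [37 kHz, 69.5 kHz]: 39 kHz, 42 kHz, 66 kHz, 69 kHz.

39 kHz, 42 kHz, 66 kHz, 69 kHz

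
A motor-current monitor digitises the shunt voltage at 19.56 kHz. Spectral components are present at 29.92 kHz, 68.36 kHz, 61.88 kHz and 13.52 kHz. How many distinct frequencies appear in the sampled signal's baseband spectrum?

4

fs/2 = 9.78 kHz.
29.92 kHz mod fs = 10.36 kHz.
10.36 kHz > fs/2 = 9.78 kHz, folds to fs − 10.36 kHz = 9.2 kHz.
68.36 kHz mod fs = 9.68 kHz.
9.68 kHz ≤ fs/2 = 9.78 kHz, appears at 9.68 kHz.
61.88 kHz mod fs = 3.2 kHz.
3.2 kHz ≤ fs/2 = 9.78 kHz, appears at 3.2 kHz.
13.52 kHz > fs/2 = 9.78 kHz, folds to fs − 13.52 kHz = 6.04 kHz.
Distinct values: {3.2 kHz, 6.04 kHz, 9.2 kHz, 9.68 kHz} → 4.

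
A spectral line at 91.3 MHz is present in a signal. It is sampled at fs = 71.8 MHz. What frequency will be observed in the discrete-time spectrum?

19.5 MHz

91.3 MHz mod fs = 19.5 MHz.
19.5 MHz ≤ fs/2 = 35.9 MHz, appears at 19.5 MHz.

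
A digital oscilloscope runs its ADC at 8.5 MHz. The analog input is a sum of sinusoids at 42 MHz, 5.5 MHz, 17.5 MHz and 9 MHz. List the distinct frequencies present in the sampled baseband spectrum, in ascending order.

fs/2 = 4.25 MHz.
42 MHz mod fs = 8 MHz.
8 MHz > fs/2 = 4.25 MHz, folds to fs − 8 MHz = 0.5 MHz.
5.5 MHz > fs/2 = 4.25 MHz, folds to fs − 5.5 MHz = 3 MHz.
17.5 MHz mod fs = 0.5 MHz.
0.5 MHz ≤ fs/2 = 4.25 MHz, appears at 0.5 MHz.
9 MHz mod fs = 0.5 MHz.
0.5 MHz ≤ fs/2 = 4.25 MHz, appears at 0.5 MHz.
Distinct values: {0.5 MHz, 3 MHz}.

0.5 MHz, 3 MHz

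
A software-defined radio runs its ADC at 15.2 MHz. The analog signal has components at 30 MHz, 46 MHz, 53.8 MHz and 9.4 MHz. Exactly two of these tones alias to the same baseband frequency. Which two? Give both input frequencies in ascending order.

30 MHz, 46 MHz

fs/2 = 7.6 MHz.
30 MHz mod fs = 14.8 MHz.
14.8 MHz > fs/2 = 7.6 MHz, folds to fs − 14.8 MHz = 0.4 MHz.
46 MHz mod fs = 0.4 MHz.
0.4 MHz ≤ fs/2 = 7.6 MHz, appears at 0.4 MHz.
53.8 MHz mod fs = 8.2 MHz.
8.2 MHz > fs/2 = 7.6 MHz, folds to fs − 8.2 MHz = 7 MHz.
9.4 MHz > fs/2 = 7.6 MHz, folds to fs − 9.4 MHz = 5.8 MHz.
30 MHz and 46 MHz both map to 0.4 MHz.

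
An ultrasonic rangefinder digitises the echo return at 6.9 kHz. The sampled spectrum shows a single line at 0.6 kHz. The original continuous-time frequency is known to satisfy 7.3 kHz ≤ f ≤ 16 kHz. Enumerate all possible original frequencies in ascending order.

Frequencies that alias to 0.6 kHz are k·fs ± 0.6 kHz for integer k ≥ 0.
k=0: 0.6 kHz.
k=1: 6.3 kHz, 7.5 kHz.
k=2: 13.2 kHz, 14.4 kHz.
k=3: 20.1 kHz, 21.3 kHz.
Within [7.3 kHz, 16 kHz]: 7.5 kHz, 13.2 kHz, 14.4 kHz.

7.5 kHz, 13.2 kHz, 14.4 kHz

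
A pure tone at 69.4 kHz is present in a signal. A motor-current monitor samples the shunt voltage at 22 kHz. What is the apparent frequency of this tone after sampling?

3.4 kHz

69.4 kHz mod fs = 3.4 kHz.
3.4 kHz ≤ fs/2 = 11 kHz, appears at 3.4 kHz.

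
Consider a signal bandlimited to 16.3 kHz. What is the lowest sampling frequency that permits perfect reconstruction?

32.6 kHz

Nyquist rate = 2 × 16.3 kHz = 32.6 kHz.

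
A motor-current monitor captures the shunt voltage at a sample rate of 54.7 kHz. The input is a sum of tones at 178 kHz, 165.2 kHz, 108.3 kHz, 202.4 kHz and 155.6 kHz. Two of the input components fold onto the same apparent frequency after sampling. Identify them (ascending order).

fs/2 = 27.35 kHz.
178 kHz mod fs = 13.9 kHz.
13.9 kHz ≤ fs/2 = 27.35 kHz, appears at 13.9 kHz.
165.2 kHz mod fs = 1.1 kHz.
1.1 kHz ≤ fs/2 = 27.35 kHz, appears at 1.1 kHz.
108.3 kHz mod fs = 53.6 kHz.
53.6 kHz > fs/2 = 27.35 kHz, folds to fs − 53.6 kHz = 1.1 kHz.
202.4 kHz mod fs = 38.3 kHz.
38.3 kHz > fs/2 = 27.35 kHz, folds to fs − 38.3 kHz = 16.4 kHz.
155.6 kHz mod fs = 46.2 kHz.
46.2 kHz > fs/2 = 27.35 kHz, folds to fs − 46.2 kHz = 8.5 kHz.
108.3 kHz and 165.2 kHz both map to 1.1 kHz.

108.3 kHz, 165.2 kHz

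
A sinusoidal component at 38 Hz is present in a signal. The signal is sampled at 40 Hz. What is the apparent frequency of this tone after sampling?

2 Hz

38 Hz > fs/2 = 20 Hz, folds to fs − 38 Hz = 2 Hz.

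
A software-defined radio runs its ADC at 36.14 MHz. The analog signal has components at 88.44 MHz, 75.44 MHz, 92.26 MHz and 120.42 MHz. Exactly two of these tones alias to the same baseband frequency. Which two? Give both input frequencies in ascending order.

fs/2 = 18.07 MHz.
88.44 MHz mod fs = 16.16 MHz.
16.16 MHz ≤ fs/2 = 18.07 MHz, appears at 16.16 MHz.
75.44 MHz mod fs = 3.16 MHz.
3.16 MHz ≤ fs/2 = 18.07 MHz, appears at 3.16 MHz.
92.26 MHz mod fs = 19.98 MHz.
19.98 MHz > fs/2 = 18.07 MHz, folds to fs − 19.98 MHz = 16.16 MHz.
120.42 MHz mod fs = 12 MHz.
12 MHz ≤ fs/2 = 18.07 MHz, appears at 12 MHz.
88.44 MHz and 92.26 MHz both map to 16.16 MHz.

88.44 MHz, 92.26 MHz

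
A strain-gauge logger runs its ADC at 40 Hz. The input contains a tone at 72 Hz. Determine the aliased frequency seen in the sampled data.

72 Hz mod fs = 32 Hz.
32 Hz > fs/2 = 20 Hz, folds to fs − 32 Hz = 8 Hz.

8 Hz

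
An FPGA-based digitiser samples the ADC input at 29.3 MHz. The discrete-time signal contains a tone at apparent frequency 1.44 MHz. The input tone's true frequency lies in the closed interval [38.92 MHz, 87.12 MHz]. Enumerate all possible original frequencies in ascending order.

57.16 MHz, 60.04 MHz, 86.46 MHz

Frequencies that alias to 1.44 MHz are k·fs ± 1.44 MHz for integer k ≥ 0.
k=0: 1.44 MHz.
k=1: 27.86 MHz, 30.74 MHz.
k=2: 57.16 MHz, 60.04 MHz.
k=3: 86.46 MHz, 89.34 MHz.
k=4: 115.76 MHz, 118.64 MHz.
Within [38.92 MHz, 87.12 MHz]: 57.16 MHz, 60.04 MHz, 86.46 MHz.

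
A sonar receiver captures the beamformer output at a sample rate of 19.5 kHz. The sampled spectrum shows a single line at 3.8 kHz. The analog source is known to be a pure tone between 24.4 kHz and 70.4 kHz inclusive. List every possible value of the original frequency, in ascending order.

35.2 kHz, 42.8 kHz, 54.7 kHz, 62.3 kHz

Frequencies that alias to 3.8 kHz are k·fs ± 3.8 kHz for integer k ≥ 0.
k=0: 3.8 kHz.
k=1: 15.7 kHz, 23.3 kHz.
k=2: 35.2 kHz, 42.8 kHz.
k=3: 54.7 kHz, 62.3 kHz.
k=4: 74.2 kHz, 81.8 kHz.
Within [24.4 kHz, 70.4 kHz]: 35.2 kHz, 42.8 kHz, 54.7 kHz, 62.3 kHz.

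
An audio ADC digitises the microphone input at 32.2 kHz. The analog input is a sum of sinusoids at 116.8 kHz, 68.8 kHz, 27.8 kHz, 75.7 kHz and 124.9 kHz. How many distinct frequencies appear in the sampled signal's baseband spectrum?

4

fs/2 = 16.1 kHz.
116.8 kHz mod fs = 20.2 kHz.
20.2 kHz > fs/2 = 16.1 kHz, folds to fs − 20.2 kHz = 12 kHz.
68.8 kHz mod fs = 4.4 kHz.
4.4 kHz ≤ fs/2 = 16.1 kHz, appears at 4.4 kHz.
27.8 kHz > fs/2 = 16.1 kHz, folds to fs − 27.8 kHz = 4.4 kHz.
75.7 kHz mod fs = 11.3 kHz.
11.3 kHz ≤ fs/2 = 16.1 kHz, appears at 11.3 kHz.
124.9 kHz mod fs = 28.3 kHz.
28.3 kHz > fs/2 = 16.1 kHz, folds to fs − 28.3 kHz = 3.9 kHz.
Distinct values: {3.9 kHz, 4.4 kHz, 11.3 kHz, 12 kHz} → 4.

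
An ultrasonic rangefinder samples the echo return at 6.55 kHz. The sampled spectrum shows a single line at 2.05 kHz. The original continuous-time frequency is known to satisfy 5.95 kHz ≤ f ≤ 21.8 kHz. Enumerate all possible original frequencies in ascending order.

Frequencies that alias to 2.05 kHz are k·fs ± 2.05 kHz for integer k ≥ 0.
k=0: 2.05 kHz.
k=1: 4.5 kHz, 8.6 kHz.
k=2: 11.05 kHz, 15.15 kHz.
k=3: 17.6 kHz, 21.7 kHz.
k=4: 24.15 kHz, 28.25 kHz.
Within [5.95 kHz, 21.8 kHz]: 8.6 kHz, 11.05 kHz, 15.15 kHz, 17.6 kHz, 21.7 kHz.

8.6 kHz, 11.05 kHz, 15.15 kHz, 17.6 kHz, 21.7 kHz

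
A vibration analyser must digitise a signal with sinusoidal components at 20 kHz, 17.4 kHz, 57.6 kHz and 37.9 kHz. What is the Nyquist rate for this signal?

Highest-frequency component: 57.6 kHz.
Nyquist rate = 2 × 57.6 kHz = 115.2 kHz.

115.2 kHz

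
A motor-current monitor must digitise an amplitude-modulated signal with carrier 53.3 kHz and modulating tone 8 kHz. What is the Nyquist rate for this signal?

122.6 kHz

AM sidebands sit at fc ± fm = 45.3 kHz and 61.3 kHz.
Highest-frequency component: 61.3 kHz.
Nyquist rate = 2 × 61.3 kHz = 122.6 kHz.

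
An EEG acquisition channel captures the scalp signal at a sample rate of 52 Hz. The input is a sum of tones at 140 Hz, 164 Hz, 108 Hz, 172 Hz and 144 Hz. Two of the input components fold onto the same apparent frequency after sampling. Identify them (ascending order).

140 Hz, 172 Hz

fs/2 = 26 Hz.
140 Hz mod fs = 36 Hz.
36 Hz > fs/2 = 26 Hz, folds to fs − 36 Hz = 16 Hz.
164 Hz mod fs = 8 Hz.
8 Hz ≤ fs/2 = 26 Hz, appears at 8 Hz.
108 Hz mod fs = 4 Hz.
4 Hz ≤ fs/2 = 26 Hz, appears at 4 Hz.
172 Hz mod fs = 16 Hz.
16 Hz ≤ fs/2 = 26 Hz, appears at 16 Hz.
144 Hz mod fs = 40 Hz.
40 Hz > fs/2 = 26 Hz, folds to fs − 40 Hz = 12 Hz.
140 Hz and 172 Hz both map to 16 Hz.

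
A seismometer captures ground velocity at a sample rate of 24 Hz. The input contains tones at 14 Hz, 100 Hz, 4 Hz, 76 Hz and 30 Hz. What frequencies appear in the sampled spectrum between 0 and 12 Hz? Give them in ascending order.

fs/2 = 12 Hz.
14 Hz > fs/2 = 12 Hz, folds to fs − 14 Hz = 10 Hz.
100 Hz mod fs = 4 Hz.
4 Hz ≤ fs/2 = 12 Hz, appears at 4 Hz.
4 Hz ≤ fs/2 = 12 Hz, passes unchanged.
76 Hz mod fs = 4 Hz.
4 Hz ≤ fs/2 = 12 Hz, appears at 4 Hz.
30 Hz mod fs = 6 Hz.
6 Hz ≤ fs/2 = 12 Hz, appears at 6 Hz.
Distinct values: {4 Hz, 6 Hz, 10 Hz}.

4 Hz, 6 Hz, 10 Hz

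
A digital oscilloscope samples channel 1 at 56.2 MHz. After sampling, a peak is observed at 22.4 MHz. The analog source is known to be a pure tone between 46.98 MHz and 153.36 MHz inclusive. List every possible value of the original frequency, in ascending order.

78.6 MHz, 90 MHz, 134.8 MHz, 146.2 MHz

Frequencies that alias to 22.4 MHz are k·fs ± 22.4 MHz for integer k ≥ 0.
k=0: 22.4 MHz.
k=1: 33.8 MHz, 78.6 MHz.
k=2: 90 MHz, 134.8 MHz.
k=3: 146.2 MHz, 191 MHz.
k=4: 202.4 MHz, 247.2 MHz.
Within [46.98 MHz, 153.36 MHz]: 78.6 MHz, 90 MHz, 134.8 MHz, 146.2 MHz.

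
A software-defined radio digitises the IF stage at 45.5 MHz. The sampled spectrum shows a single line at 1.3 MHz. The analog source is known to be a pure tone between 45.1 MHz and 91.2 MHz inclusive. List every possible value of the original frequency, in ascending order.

Frequencies that alias to 1.3 MHz are k·fs ± 1.3 MHz for integer k ≥ 0.
k=0: 1.3 MHz.
k=1: 44.2 MHz, 46.8 MHz.
k=2: 89.7 MHz, 92.3 MHz.
k=3: 135.2 MHz, 137.8 MHz.
Within [45.1 MHz, 91.2 MHz]: 46.8 MHz, 89.7 MHz.

46.8 MHz, 89.7 MHz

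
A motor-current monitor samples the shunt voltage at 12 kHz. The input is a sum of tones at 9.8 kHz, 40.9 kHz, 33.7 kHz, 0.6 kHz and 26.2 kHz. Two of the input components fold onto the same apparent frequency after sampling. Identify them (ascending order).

fs/2 = 6 kHz.
9.8 kHz > fs/2 = 6 kHz, folds to fs − 9.8 kHz = 2.2 kHz.
40.9 kHz mod fs = 4.9 kHz.
4.9 kHz ≤ fs/2 = 6 kHz, appears at 4.9 kHz.
33.7 kHz mod fs = 9.7 kHz.
9.7 kHz > fs/2 = 6 kHz, folds to fs − 9.7 kHz = 2.3 kHz.
0.6 kHz ≤ fs/2 = 6 kHz, passes unchanged.
26.2 kHz mod fs = 2.2 kHz.
2.2 kHz ≤ fs/2 = 6 kHz, appears at 2.2 kHz.
9.8 kHz and 26.2 kHz both map to 2.2 kHz.

9.8 kHz, 26.2 kHz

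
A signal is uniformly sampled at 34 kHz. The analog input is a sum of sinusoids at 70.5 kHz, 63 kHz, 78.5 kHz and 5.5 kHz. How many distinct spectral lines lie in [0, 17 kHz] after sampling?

fs/2 = 17 kHz.
70.5 kHz mod fs = 2.5 kHz.
2.5 kHz ≤ fs/2 = 17 kHz, appears at 2.5 kHz.
63 kHz mod fs = 29 kHz.
29 kHz > fs/2 = 17 kHz, folds to fs − 29 kHz = 5 kHz.
78.5 kHz mod fs = 10.5 kHz.
10.5 kHz ≤ fs/2 = 17 kHz, appears at 10.5 kHz.
5.5 kHz ≤ fs/2 = 17 kHz, passes unchanged.
Distinct values: {2.5 kHz, 5 kHz, 5.5 kHz, 10.5 kHz} → 4.

4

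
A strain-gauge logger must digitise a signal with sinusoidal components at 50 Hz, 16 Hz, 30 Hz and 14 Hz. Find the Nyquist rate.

100 Hz

Highest-frequency component: 50 Hz.
Nyquist rate = 2 × 50 Hz = 100 Hz.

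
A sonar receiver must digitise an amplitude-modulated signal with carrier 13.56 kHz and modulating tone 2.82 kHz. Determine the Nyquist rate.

32.76 kHz

AM sidebands sit at fc ± fm = 10.74 kHz and 16.38 kHz.
Highest-frequency component: 16.38 kHz.
Nyquist rate = 2 × 16.38 kHz = 32.76 kHz.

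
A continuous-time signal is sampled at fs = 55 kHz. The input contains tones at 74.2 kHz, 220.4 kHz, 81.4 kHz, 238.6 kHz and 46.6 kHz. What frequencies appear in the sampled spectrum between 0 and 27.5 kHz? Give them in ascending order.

fs/2 = 27.5 kHz.
74.2 kHz mod fs = 19.2 kHz.
19.2 kHz ≤ fs/2 = 27.5 kHz, appears at 19.2 kHz.
220.4 kHz mod fs = 0.4 kHz.
0.4 kHz ≤ fs/2 = 27.5 kHz, appears at 0.4 kHz.
81.4 kHz mod fs = 26.4 kHz.
26.4 kHz ≤ fs/2 = 27.5 kHz, appears at 26.4 kHz.
238.6 kHz mod fs = 18.6 kHz.
18.6 kHz ≤ fs/2 = 27.5 kHz, appears at 18.6 kHz.
46.6 kHz > fs/2 = 27.5 kHz, folds to fs − 46.6 kHz = 8.4 kHz.
Distinct values: {0.4 kHz, 8.4 kHz, 18.6 kHz, 19.2 kHz, 26.4 kHz}.

0.4 kHz, 8.4 kHz, 18.6 kHz, 19.2 kHz, 26.4 kHz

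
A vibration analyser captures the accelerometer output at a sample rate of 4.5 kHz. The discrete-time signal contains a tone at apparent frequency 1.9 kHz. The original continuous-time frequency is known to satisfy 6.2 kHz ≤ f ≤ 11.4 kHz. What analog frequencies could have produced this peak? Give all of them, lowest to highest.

6.4 kHz, 7.1 kHz, 10.9 kHz

Frequencies that alias to 1.9 kHz are k·fs ± 1.9 kHz for integer k ≥ 0.
k=0: 1.9 kHz.
k=1: 2.6 kHz, 6.4 kHz.
k=2: 7.1 kHz, 10.9 kHz.
k=3: 11.6 kHz, 15.4 kHz.
Within [6.2 kHz, 11.4 kHz]: 6.4 kHz, 7.1 kHz, 10.9 kHz.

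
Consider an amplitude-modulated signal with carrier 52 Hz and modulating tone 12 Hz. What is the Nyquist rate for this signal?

128 Hz

AM sidebands sit at fc ± fm = 40 Hz and 64 Hz.
Highest-frequency component: 64 Hz.
Nyquist rate = 2 × 64 Hz = 128 Hz.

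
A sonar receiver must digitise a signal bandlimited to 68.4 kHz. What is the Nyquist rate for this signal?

136.8 kHz

Nyquist rate = 2 × 68.4 kHz = 136.8 kHz.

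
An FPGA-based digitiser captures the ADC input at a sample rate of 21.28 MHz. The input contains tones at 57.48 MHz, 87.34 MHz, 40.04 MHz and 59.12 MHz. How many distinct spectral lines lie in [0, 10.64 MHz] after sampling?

fs/2 = 10.64 MHz.
57.48 MHz mod fs = 14.92 MHz.
14.92 MHz > fs/2 = 10.64 MHz, folds to fs − 14.92 MHz = 6.36 MHz.
87.34 MHz mod fs = 2.22 MHz.
2.22 MHz ≤ fs/2 = 10.64 MHz, appears at 2.22 MHz.
40.04 MHz mod fs = 18.76 MHz.
18.76 MHz > fs/2 = 10.64 MHz, folds to fs − 18.76 MHz = 2.52 MHz.
59.12 MHz mod fs = 16.56 MHz.
16.56 MHz > fs/2 = 10.64 MHz, folds to fs − 16.56 MHz = 4.72 MHz.
Distinct values: {2.22 MHz, 2.52 MHz, 4.72 MHz, 6.36 MHz} → 4.

4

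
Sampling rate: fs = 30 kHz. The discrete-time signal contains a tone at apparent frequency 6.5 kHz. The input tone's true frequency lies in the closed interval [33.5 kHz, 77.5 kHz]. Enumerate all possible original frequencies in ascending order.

Frequencies that alias to 6.5 kHz are k·fs ± 6.5 kHz for integer k ≥ 0.
k=0: 6.5 kHz.
k=1: 23.5 kHz, 36.5 kHz.
k=2: 53.5 kHz, 66.5 kHz.
k=3: 83.5 kHz, 96.5 kHz.
Within [33.5 kHz, 77.5 kHz]: 36.5 kHz, 53.5 kHz, 66.5 kHz.

36.5 kHz, 53.5 kHz, 66.5 kHz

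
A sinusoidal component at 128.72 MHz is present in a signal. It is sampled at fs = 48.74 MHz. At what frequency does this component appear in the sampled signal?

17.5 MHz

128.72 MHz mod fs = 31.24 MHz.
31.24 MHz > fs/2 = 24.37 MHz, folds to fs − 31.24 MHz = 17.5 MHz.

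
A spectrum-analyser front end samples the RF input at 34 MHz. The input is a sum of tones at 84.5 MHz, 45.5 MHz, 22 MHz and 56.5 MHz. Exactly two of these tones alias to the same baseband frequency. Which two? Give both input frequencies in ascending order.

45.5 MHz, 56.5 MHz

fs/2 = 17 MHz.
84.5 MHz mod fs = 16.5 MHz.
16.5 MHz ≤ fs/2 = 17 MHz, appears at 16.5 MHz.
45.5 MHz mod fs = 11.5 MHz.
11.5 MHz ≤ fs/2 = 17 MHz, appears at 11.5 MHz.
22 MHz > fs/2 = 17 MHz, folds to fs − 22 MHz = 12 MHz.
56.5 MHz mod fs = 22.5 MHz.
22.5 MHz > fs/2 = 17 MHz, folds to fs − 22.5 MHz = 11.5 MHz.
45.5 MHz and 56.5 MHz both map to 11.5 MHz.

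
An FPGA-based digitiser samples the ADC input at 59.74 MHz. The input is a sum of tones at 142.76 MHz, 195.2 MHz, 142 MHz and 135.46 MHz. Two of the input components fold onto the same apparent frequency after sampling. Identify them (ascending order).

fs/2 = 29.87 MHz.
142.76 MHz mod fs = 23.28 MHz.
23.28 MHz ≤ fs/2 = 29.87 MHz, appears at 23.28 MHz.
195.2 MHz mod fs = 15.98 MHz.
15.98 MHz ≤ fs/2 = 29.87 MHz, appears at 15.98 MHz.
142 MHz mod fs = 22.52 MHz.
22.52 MHz ≤ fs/2 = 29.87 MHz, appears at 22.52 MHz.
135.46 MHz mod fs = 15.98 MHz.
15.98 MHz ≤ fs/2 = 29.87 MHz, appears at 15.98 MHz.
135.46 MHz and 195.2 MHz both map to 15.98 MHz.

135.46 MHz, 195.2 MHz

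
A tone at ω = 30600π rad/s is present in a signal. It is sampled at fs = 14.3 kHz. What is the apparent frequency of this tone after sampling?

1 kHz

ω = 30600π rad/s → f = ω/(2π) = 15300 Hz = 15.3 kHz.
15.3 kHz mod fs = 1 kHz.
1 kHz ≤ fs/2 = 7.15 kHz, appears at 1 kHz.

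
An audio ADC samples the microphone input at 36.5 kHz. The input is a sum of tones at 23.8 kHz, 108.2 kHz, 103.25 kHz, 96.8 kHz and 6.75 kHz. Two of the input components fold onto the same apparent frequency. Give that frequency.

fs/2 = 18.25 kHz.
23.8 kHz > fs/2 = 18.25 kHz, folds to fs − 23.8 kHz = 12.7 kHz.
108.2 kHz mod fs = 35.2 kHz.
35.2 kHz > fs/2 = 18.25 kHz, folds to fs − 35.2 kHz = 1.3 kHz.
103.25 kHz mod fs = 30.25 kHz.
30.25 kHz > fs/2 = 18.25 kHz, folds to fs − 30.25 kHz = 6.25 kHz.
96.8 kHz mod fs = 23.8 kHz.
23.8 kHz > fs/2 = 18.25 kHz, folds to fs − 23.8 kHz = 12.7 kHz.
6.75 kHz ≤ fs/2 = 18.25 kHz, passes unchanged.
23.8 kHz and 96.8 kHz both map to 12.7 kHz.

12.7 kHz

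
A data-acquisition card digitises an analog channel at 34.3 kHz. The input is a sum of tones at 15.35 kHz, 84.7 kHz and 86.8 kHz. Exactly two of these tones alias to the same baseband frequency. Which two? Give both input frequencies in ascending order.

84.7 kHz, 86.8 kHz

fs/2 = 17.15 kHz.
15.35 kHz ≤ fs/2 = 17.15 kHz, passes unchanged.
84.7 kHz mod fs = 16.1 kHz.
16.1 kHz ≤ fs/2 = 17.15 kHz, appears at 16.1 kHz.
86.8 kHz mod fs = 18.2 kHz.
18.2 kHz > fs/2 = 17.15 kHz, folds to fs − 18.2 kHz = 16.1 kHz.
84.7 kHz and 86.8 kHz both map to 16.1 kHz.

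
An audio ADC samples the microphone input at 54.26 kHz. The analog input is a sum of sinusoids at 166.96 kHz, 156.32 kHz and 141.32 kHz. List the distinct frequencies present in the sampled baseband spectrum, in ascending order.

fs/2 = 27.13 kHz.
166.96 kHz mod fs = 4.18 kHz.
4.18 kHz ≤ fs/2 = 27.13 kHz, appears at 4.18 kHz.
156.32 kHz mod fs = 47.8 kHz.
47.8 kHz > fs/2 = 27.13 kHz, folds to fs − 47.8 kHz = 6.46 kHz.
141.32 kHz mod fs = 32.8 kHz.
32.8 kHz > fs/2 = 27.13 kHz, folds to fs − 32.8 kHz = 21.46 kHz.
Distinct values: {4.18 kHz, 6.46 kHz, 21.46 kHz}.

4.18 kHz, 6.46 kHz, 21.46 kHz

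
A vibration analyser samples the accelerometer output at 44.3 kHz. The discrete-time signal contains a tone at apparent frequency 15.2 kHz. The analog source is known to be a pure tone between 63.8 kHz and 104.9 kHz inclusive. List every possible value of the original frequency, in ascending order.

Frequencies that alias to 15.2 kHz are k·fs ± 15.2 kHz for integer k ≥ 0.
k=0: 15.2 kHz.
k=1: 29.1 kHz, 59.5 kHz.
k=2: 73.4 kHz, 103.8 kHz.
k=3: 117.7 kHz, 148.1 kHz.
Within [63.8 kHz, 104.9 kHz]: 73.4 kHz, 103.8 kHz.

73.4 kHz, 103.8 kHz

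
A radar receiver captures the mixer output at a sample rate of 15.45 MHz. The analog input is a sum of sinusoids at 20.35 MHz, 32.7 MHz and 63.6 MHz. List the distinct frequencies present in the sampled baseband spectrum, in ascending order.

fs/2 = 7.725 MHz.
20.35 MHz mod fs = 4.9 MHz.
4.9 MHz ≤ fs/2 = 7.725 MHz, appears at 4.9 MHz.
32.7 MHz mod fs = 1.8 MHz.
1.8 MHz ≤ fs/2 = 7.725 MHz, appears at 1.8 MHz.
63.6 MHz mod fs = 1.8 MHz.
1.8 MHz ≤ fs/2 = 7.725 MHz, appears at 1.8 MHz.
Distinct values: {1.8 MHz, 4.9 MHz}.

1.8 MHz, 4.9 MHz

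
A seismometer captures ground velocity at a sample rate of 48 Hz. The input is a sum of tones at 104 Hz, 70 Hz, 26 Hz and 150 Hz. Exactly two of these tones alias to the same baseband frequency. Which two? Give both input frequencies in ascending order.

26 Hz, 70 Hz

fs/2 = 24 Hz.
104 Hz mod fs = 8 Hz.
8 Hz ≤ fs/2 = 24 Hz, appears at 8 Hz.
70 Hz mod fs = 22 Hz.
22 Hz ≤ fs/2 = 24 Hz, appears at 22 Hz.
26 Hz > fs/2 = 24 Hz, folds to fs − 26 Hz = 22 Hz.
150 Hz mod fs = 6 Hz.
6 Hz ≤ fs/2 = 24 Hz, appears at 6 Hz.
26 Hz and 70 Hz both map to 22 Hz.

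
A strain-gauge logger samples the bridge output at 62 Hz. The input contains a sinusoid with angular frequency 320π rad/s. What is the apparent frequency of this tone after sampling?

ω = 320π rad/s → f = ω/(2π) = 160 Hz.
160 Hz mod fs = 36 Hz.
36 Hz > fs/2 = 31 Hz, folds to fs − 36 Hz = 26 Hz.

26 Hz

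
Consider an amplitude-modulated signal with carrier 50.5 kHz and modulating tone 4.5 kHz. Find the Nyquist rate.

110 kHz

AM sidebands sit at fc ± fm = 46 kHz and 55 kHz.
Highest-frequency component: 55 kHz.
Nyquist rate = 2 × 55 kHz = 110 kHz.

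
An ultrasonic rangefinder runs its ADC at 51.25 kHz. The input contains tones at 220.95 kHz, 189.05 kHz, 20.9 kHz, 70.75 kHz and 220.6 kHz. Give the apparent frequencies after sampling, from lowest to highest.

fs/2 = 25.625 kHz.
220.95 kHz mod fs = 15.95 kHz.
15.95 kHz ≤ fs/2 = 25.625 kHz, appears at 15.95 kHz.
189.05 kHz mod fs = 35.3 kHz.
35.3 kHz > fs/2 = 25.625 kHz, folds to fs − 35.3 kHz = 15.95 kHz.
20.9 kHz ≤ fs/2 = 25.625 kHz, passes unchanged.
70.75 kHz mod fs = 19.5 kHz.
19.5 kHz ≤ fs/2 = 25.625 kHz, appears at 19.5 kHz.
220.6 kHz mod fs = 15.6 kHz.
15.6 kHz ≤ fs/2 = 25.625 kHz, appears at 15.6 kHz.
Distinct values: {15.6 kHz, 15.95 kHz, 19.5 kHz, 20.9 kHz}.

15.6 kHz, 15.95 kHz, 19.5 kHz, 20.9 kHz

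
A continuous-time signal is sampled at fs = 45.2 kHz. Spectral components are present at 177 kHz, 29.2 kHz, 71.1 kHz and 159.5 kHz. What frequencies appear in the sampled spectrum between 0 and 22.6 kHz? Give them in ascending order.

fs/2 = 22.6 kHz.
177 kHz mod fs = 41.4 kHz.
41.4 kHz > fs/2 = 22.6 kHz, folds to fs − 41.4 kHz = 3.8 kHz.
29.2 kHz > fs/2 = 22.6 kHz, folds to fs − 29.2 kHz = 16 kHz.
71.1 kHz mod fs = 25.9 kHz.
25.9 kHz > fs/2 = 22.6 kHz, folds to fs − 25.9 kHz = 19.3 kHz.
159.5 kHz mod fs = 23.9 kHz.
23.9 kHz > fs/2 = 22.6 kHz, folds to fs − 23.9 kHz = 21.3 kHz.
Distinct values: {3.8 kHz, 16 kHz, 19.3 kHz, 21.3 kHz}.

3.8 kHz, 16 kHz, 19.3 kHz, 21.3 kHz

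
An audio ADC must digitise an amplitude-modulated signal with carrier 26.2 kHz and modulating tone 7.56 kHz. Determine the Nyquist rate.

67.52 kHz

AM sidebands sit at fc ± fm = 18.64 kHz and 33.76 kHz.
Highest-frequency component: 33.76 kHz.
Nyquist rate = 2 × 33.76 kHz = 67.52 kHz.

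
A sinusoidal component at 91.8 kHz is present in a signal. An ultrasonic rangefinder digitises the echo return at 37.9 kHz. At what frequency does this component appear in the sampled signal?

91.8 kHz mod fs = 16 kHz.
16 kHz ≤ fs/2 = 18.95 kHz, appears at 16 kHz.

16 kHz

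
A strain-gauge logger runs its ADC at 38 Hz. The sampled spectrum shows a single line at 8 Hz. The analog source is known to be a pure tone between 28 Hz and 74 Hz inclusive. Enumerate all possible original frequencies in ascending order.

Frequencies that alias to 8 Hz are k·fs ± 8 Hz for integer k ≥ 0.
k=0: 8 Hz.
k=1: 30 Hz, 46 Hz.
k=2: 68 Hz, 84 Hz.
k=3: 106 Hz, 122 Hz.
Within [28 Hz, 74 Hz]: 30 Hz, 46 Hz, 68 Hz.

30 Hz, 46 Hz, 68 Hz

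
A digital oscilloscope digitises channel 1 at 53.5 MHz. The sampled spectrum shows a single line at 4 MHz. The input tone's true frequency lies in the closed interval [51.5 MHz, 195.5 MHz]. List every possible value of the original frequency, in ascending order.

57.5 MHz, 103 MHz, 111 MHz, 156.5 MHz, 164.5 MHz

Frequencies that alias to 4 MHz are k·fs ± 4 MHz for integer k ≥ 0.
k=0: 4 MHz.
k=1: 49.5 MHz, 57.5 MHz.
k=2: 103 MHz, 111 MHz.
k=3: 156.5 MHz, 164.5 MHz.
k=4: 210 MHz, 218 MHz.
Within [51.5 MHz, 195.5 MHz]: 57.5 MHz, 103 MHz, 111 MHz, 156.5 MHz, 164.5 MHz.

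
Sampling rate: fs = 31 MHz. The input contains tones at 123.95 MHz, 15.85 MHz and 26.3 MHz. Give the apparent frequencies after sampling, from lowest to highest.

0.05 MHz, 4.7 MHz, 15.15 MHz

fs/2 = 15.5 MHz.
123.95 MHz mod fs = 30.95 MHz.
30.95 MHz > fs/2 = 15.5 MHz, folds to fs − 30.95 MHz = 0.05 MHz.
15.85 MHz > fs/2 = 15.5 MHz, folds to fs − 15.85 MHz = 15.15 MHz.
26.3 MHz > fs/2 = 15.5 MHz, folds to fs − 26.3 MHz = 4.7 MHz.
Distinct values: {0.05 MHz, 4.7 MHz, 15.15 MHz}.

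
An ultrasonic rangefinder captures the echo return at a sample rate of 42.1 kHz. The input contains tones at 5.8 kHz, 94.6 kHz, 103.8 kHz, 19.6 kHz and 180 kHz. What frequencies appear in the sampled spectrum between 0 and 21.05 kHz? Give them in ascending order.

5.8 kHz, 10.4 kHz, 11.6 kHz, 19.6 kHz

fs/2 = 21.05 kHz.
5.8 kHz ≤ fs/2 = 21.05 kHz, passes unchanged.
94.6 kHz mod fs = 10.4 kHz.
10.4 kHz ≤ fs/2 = 21.05 kHz, appears at 10.4 kHz.
103.8 kHz mod fs = 19.6 kHz.
19.6 kHz ≤ fs/2 = 21.05 kHz, appears at 19.6 kHz.
19.6 kHz ≤ fs/2 = 21.05 kHz, passes unchanged.
180 kHz mod fs = 11.6 kHz.
11.6 kHz ≤ fs/2 = 21.05 kHz, appears at 11.6 kHz.
Distinct values: {5.8 kHz, 10.4 kHz, 11.6 kHz, 19.6 kHz}.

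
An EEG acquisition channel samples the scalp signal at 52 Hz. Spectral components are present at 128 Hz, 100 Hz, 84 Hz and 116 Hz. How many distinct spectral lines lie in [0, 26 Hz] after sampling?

4

fs/2 = 26 Hz.
128 Hz mod fs = 24 Hz.
24 Hz ≤ fs/2 = 26 Hz, appears at 24 Hz.
100 Hz mod fs = 48 Hz.
48 Hz > fs/2 = 26 Hz, folds to fs − 48 Hz = 4 Hz.
84 Hz mod fs = 32 Hz.
32 Hz > fs/2 = 26 Hz, folds to fs − 32 Hz = 20 Hz.
116 Hz mod fs = 12 Hz.
12 Hz ≤ fs/2 = 26 Hz, appears at 12 Hz.
Distinct values: {4 Hz, 12 Hz, 20 Hz, 24 Hz} → 4.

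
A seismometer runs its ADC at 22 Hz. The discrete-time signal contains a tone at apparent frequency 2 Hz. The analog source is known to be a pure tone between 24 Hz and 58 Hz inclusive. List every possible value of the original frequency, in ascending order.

Frequencies that alias to 2 Hz are k·fs ± 2 Hz for integer k ≥ 0.
k=0: 2 Hz.
k=1: 20 Hz, 24 Hz.
k=2: 42 Hz, 46 Hz.
k=3: 64 Hz, 68 Hz.
Within [24 Hz, 58 Hz]: 24 Hz, 42 Hz, 46 Hz.

24 Hz, 42 Hz, 46 Hz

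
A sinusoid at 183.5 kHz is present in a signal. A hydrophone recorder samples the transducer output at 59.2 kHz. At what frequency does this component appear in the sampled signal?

183.5 kHz mod fs = 5.9 kHz.
5.9 kHz ≤ fs/2 = 29.6 kHz, appears at 5.9 kHz.

5.9 kHz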